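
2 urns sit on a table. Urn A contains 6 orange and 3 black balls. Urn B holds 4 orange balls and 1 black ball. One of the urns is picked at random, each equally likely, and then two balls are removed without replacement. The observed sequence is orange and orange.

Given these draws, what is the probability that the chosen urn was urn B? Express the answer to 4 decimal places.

0.5902

Under each hypothesis, the probability of the observed sequence is: P(data | urn A) = (6/9)(5/8) = 5/12; P(data | urn B) = (4/5)(3/4) = 3/5.
The prior-weighted likelihoods are 1/2 · 5/12 = 5/24, 1/2 · 3/5 = 3/10; summing to 61/120.
So P(urn B | data) = (3/10) / (61/120) = 36/61.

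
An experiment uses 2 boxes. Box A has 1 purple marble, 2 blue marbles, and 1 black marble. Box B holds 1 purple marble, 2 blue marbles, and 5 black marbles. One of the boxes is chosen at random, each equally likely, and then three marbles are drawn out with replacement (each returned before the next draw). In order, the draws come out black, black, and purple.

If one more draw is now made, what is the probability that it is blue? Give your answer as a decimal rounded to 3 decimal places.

0.311

Under each hypothesis, the probability of the observed sequence is: P(data | box A) = (1/4)(1/4)(1/4) = 0.015625; P(data | box B) = (5/8)(5/8)(1/8) = 0.048828.
Multiplying each by its prior: 1/2 · 0.015625 = 0.0078125, 1/2 · 0.048828 = 0.024414; with total 0.032227.
Dividing through by the total gives posterior P(box A | data) = 0.24242, P(box B | data) = 0.75758.
Averaging over the posterior, P(blue next | data) = (1/2)(0.24242) + (1/4)(0.75758) = 0.31061.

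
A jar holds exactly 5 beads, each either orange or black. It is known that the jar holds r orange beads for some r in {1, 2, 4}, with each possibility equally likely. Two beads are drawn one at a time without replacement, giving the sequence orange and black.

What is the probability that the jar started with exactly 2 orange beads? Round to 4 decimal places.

For each hypothesis, P(data | H) works out to: P(data | r = 1) = (1/5)(4/4) = 1/5; P(data | r = 2) = (2/5)(3/4) = 3/10; P(data | r = 4) = (4/5)(1/4) = 1/5.
Weighting by the prior gives 1/3 · 1/5 = 1/15, 1/3 · 3/10 = 1/10, 1/3 · 1/5 = 1/15; with total 7/30.
Therefore the posterior P(r = 2 | data) = (1/10) / (7/30) = 3/7.

0.4286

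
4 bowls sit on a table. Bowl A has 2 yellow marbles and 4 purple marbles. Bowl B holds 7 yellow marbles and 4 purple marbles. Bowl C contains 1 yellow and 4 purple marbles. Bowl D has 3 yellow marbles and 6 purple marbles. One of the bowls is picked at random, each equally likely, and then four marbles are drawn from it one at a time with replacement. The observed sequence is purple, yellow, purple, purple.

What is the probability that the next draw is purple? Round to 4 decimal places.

0.6799

Under each hypothesis, the probability of the observed sequence is: P(data | bowl A) = (4/6)(2/6)(4/6)(4/6) = 0.098765; P(data | bowl B) = (4/11)(7/11)(4/11)(4/11) = 0.030599; P(data | bowl C) = (4/5)(1/5)(4/5)(4/5) = 0.1024; P(data | bowl D) = (6/9)(3/9)(6/9)(6/9) = 0.098765.
The prior-weighted likelihoods are 1/4 · 0.098765 = 0.024691, 1/4 · 0.030599 = 0.0076498, 1/4 · 0.1024 = 0.0256, 1/4 · 0.098765 = 0.024691; with total 0.082632.
Dividing through by the total gives posterior P(bowl A | data) = 0.29881, P(bowl B | data) = 0.092576, P(bowl C | data) = 0.30981, P(bowl D | data) = 0.29881.
So P(purple next | data) = Σ P(purple next | H) P(H | data) = (2/3)(0.29881) + (4/11)(0.092576) + (4/5)(0.30981) + (2/3)(0.29881) = 0.67992.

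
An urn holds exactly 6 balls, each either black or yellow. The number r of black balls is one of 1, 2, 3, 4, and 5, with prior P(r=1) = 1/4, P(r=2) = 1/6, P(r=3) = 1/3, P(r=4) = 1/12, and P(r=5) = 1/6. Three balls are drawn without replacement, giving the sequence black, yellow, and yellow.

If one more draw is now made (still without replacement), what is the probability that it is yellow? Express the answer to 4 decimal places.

For each hypothesis, P(data | H) works out to: P(data | r = 1) = (1/6)(5/5)(4/4) = 1/6; P(data | r = 2) = (2/6)(4/5)(3/4) = 1/5; P(data | r = 3) = (3/6)(3/5)(2/4) = 3/20; P(data | r = 4) = (4/6)(2/5)(1/4) = 1/15; P(data | r = 5) = (5/6)(1/5)(0/4) = 0.
The prior-weighted likelihoods are 1/4 · 1/6 = 1/24, 1/6 · 1/5 = 1/30, 1/3 · 3/20 = 1/20, 1/12 · 1/15 = 1/180, 1/6 · 0 = 0; summing to 47/360.
The posterior is then P(r = 1 | data) = 15/47, P(r = 2 | data) = 12/47, P(r = 3 | data) = 18/47, P(r = 4 | data) = 2/47, P(r = 5 | data) = 0.
So P(yellow next | data) = Σ P(yellow next | H) P(H | data) = (1)(15/47) + (2/3)(12/47) + (1/3)(18/47) + (0)(2/47) = 29/47.

0.6170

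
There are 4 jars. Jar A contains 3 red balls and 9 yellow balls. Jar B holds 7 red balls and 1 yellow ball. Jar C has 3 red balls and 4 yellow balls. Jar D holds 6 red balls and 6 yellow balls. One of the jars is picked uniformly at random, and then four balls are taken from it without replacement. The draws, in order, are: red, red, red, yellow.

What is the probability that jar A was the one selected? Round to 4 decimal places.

0.0208

Under each hypothesis, the probability of the observed sequence is: P(data | jar A) = (3/12)(2/11)(1/10)(9/9) = 0.0045455; P(data | jar B) = (7/8)(6/7)(5/6)(1/5) = 0.125; P(data | jar C) = (3/7)(2/6)(1/5)(4/4) = 0.028571; P(data | jar D) = (6/12)(5/11)(4/10)(6/9) = 0.060606.
Multiplying each by its prior: 1/4 · 0.0045455 = 0.0011364, 1/4 · 0.125 = 0.03125, 1/4 · 0.028571 = 0.0071429, 1/4 · 0.060606 = 0.015152; with total 0.054681.
Hence P(jar A | data) = (0.0011364) / (0.054681) = 0.020782.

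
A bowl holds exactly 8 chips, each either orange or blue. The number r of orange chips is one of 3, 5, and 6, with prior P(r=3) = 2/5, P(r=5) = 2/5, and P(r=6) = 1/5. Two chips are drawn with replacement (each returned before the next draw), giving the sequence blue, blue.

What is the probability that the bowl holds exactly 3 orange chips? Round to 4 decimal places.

0.6944

For each hypothesis, P(data | H) works out to: P(data | r = 3) = (5/8)(5/8) = 25/64; P(data | r = 5) = (3/8)(3/8) = 9/64; P(data | r = 6) = (2/8)(2/8) = 1/16.
Weighting by the prior gives 2/5 · 25/64 = 5/32, 2/5 · 9/64 = 9/160, 1/5 · 1/16 = 1/80; with total 9/40.
So P(r = 3 | data) = (5/32) / (9/40) = 25/36.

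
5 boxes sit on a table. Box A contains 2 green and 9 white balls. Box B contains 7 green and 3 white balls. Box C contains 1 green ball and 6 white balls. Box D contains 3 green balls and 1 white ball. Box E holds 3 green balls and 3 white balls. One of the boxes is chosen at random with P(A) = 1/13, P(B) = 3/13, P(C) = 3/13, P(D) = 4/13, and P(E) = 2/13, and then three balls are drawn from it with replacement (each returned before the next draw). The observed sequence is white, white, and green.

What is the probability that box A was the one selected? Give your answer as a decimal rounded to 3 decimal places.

For each hypothesis, P(data | H) works out to: P(data | box A) = (9/11)(9/11)(2/11) = 0.12171; P(data | box B) = (3/10)(3/10)(7/10) = 0.063; P(data | box C) = (6/7)(6/7)(1/7) = 0.10496; P(data | box D) = (1/4)(1/4)(3/4) = 0.046875; P(data | box E) = (3/6)(3/6)(3/6) = 0.125.
Multiplying each by its prior: 1/13 · 0.12171 = 0.0093625, 3/13 · 0.063 = 0.014538, 3/13 · 0.10496 = 0.024221, 4/13 · 0.046875 = 0.014423, 2/13 · 0.125 = 0.019231; summing to 0.081776.
So P(box A | data) = (0.0093625) / (0.081776) = 0.11449.

0.114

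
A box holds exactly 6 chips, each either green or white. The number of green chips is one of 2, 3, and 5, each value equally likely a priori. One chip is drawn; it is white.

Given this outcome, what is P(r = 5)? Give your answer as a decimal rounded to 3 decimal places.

0.125

For each hypothesis, P(data | H) works out to: P(data | r = 2) = (4/6) = 2/3; P(data | r = 3) = (3/6) = 1/2; P(data | r = 5) = (1/6) = 1/6.
Multiplying each by its prior: 1/3 · 2/3 = 2/9, 1/3 · 1/2 = 1/6, 1/3 · 1/6 = 1/18; summing to 4/9.
Therefore the posterior P(r = 5 | data) = (1/18) / (4/9) = 1/8.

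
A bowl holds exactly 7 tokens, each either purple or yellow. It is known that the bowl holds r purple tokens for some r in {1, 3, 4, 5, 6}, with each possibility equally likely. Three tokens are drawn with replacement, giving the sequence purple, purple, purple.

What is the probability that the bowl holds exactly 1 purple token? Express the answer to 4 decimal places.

The likelihood of the observed sequence under each hypothesis: P(data | r = 1) = (1/7)(1/7)(1/7) = 0.0029155; P(data | r = 3) = (3/7)(3/7)(3/7) = 0.078717; P(data | r = 4) = (4/7)(4/7)(4/7) = 0.18659; P(data | r = 5) = (5/7)(5/7)(5/7) = 0.36443; P(data | r = 6) = (6/7)(6/7)(6/7) = 0.62974.
The prior-weighted likelihoods are 1/5 · 0.0029155 = 0.00058309, 1/5 · 0.078717 = 0.015743, 1/5 · 0.18659 = 0.037318, 1/5 · 0.36443 = 0.072886, 1/5 · 0.62974 = 0.12595; these sum to 0.25248.
By Bayes' rule, P(r = 1 | data) = (0.00058309) / (0.25248) = 0.0023095.

0.0023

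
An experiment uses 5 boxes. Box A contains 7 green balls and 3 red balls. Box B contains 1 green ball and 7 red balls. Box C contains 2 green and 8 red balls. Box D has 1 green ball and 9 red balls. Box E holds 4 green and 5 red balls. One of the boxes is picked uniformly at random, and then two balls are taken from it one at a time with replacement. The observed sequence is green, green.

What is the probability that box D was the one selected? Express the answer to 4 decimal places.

0.0133

Under each hypothesis, the probability of the observed sequence is: P(data | box A) = (7/10)(7/10) = 0.49; P(data | box B) = (1/8)(1/8) = 0.015625; P(data | box C) = (2/10)(2/10) = 0.04; P(data | box D) = (1/10)(1/10) = 0.01; P(data | box E) = (4/9)(4/9) = 0.19753.
Weighting by the prior gives 1/5 · 0.49 = 0.098, 1/5 · 0.015625 = 0.003125, 1/5 · 0.04 = 0.008, 1/5 · 0.01 = 0.002, 1/5 · 0.19753 = 0.039506; these sum to 0.15063.
So P(box D | data) = (0.002) / (0.15063) = 0.013277.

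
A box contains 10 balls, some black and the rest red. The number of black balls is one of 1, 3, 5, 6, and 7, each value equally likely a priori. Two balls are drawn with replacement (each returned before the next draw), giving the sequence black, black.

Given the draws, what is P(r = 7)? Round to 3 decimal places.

0.408

For each hypothesis, P(data | H) works out to: P(data | r = 1) = (1/10)(1/10) = 1/100; P(data | r = 3) = (3/10)(3/10) = 9/100; P(data | r = 5) = (5/10)(5/10) = 1/4; P(data | r = 6) = (6/10)(6/10) = 9/25; P(data | r = 7) = (7/10)(7/10) = 49/100.
Weighting by the prior gives 1/5 · 1/100 = 1/500, 1/5 · 9/100 = 9/500, 1/5 · 1/4 = 1/20, 1/5 · 9/25 = 9/125, 1/5 · 49/100 = 49/500; summing to 6/25.
So P(r = 7 | data) = (49/500) / (6/25) = 49/120.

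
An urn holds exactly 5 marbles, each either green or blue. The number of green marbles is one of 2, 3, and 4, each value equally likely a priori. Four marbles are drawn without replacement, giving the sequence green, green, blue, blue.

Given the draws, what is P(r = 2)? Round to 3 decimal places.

For each hypothesis, P(data | H) works out to: P(data | r = 2) = (2/5)(1/4)(3/3)(2/2) = 1/10; P(data | r = 3) = (3/5)(2/4)(2/3)(1/2) = 1/10; P(data | r = 4) = (4/5)(3/4)(1/3)(0/2) = 0.
Multiplying each by its prior: 1/3 · 1/10 = 1/30, 1/3 · 1/10 = 1/30, 1/3 · 0 = 0; with total 1/15.
Therefore the posterior P(r = 2 | data) = (1/30) / (1/15) = 1/2.

0.500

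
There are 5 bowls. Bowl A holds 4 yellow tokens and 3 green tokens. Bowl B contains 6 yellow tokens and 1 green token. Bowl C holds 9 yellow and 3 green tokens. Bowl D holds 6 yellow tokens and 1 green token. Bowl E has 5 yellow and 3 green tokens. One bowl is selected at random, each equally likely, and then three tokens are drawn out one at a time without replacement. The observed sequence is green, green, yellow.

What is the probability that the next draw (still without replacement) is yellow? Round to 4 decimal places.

0.7915

For each hypothesis, P(data | H) works out to: P(data | bowl A) = (3/7)(2/6)(4/5) = 0.11429; P(data | bowl B) = (1/7)(0/6) = 0; P(data | bowl C) = (3/12)(2/11)(9/10) = 0.040909; P(data | bowl D) = (1/7)(0/6) = 0; P(data | bowl E) = (3/8)(2/7)(5/6) = 0.089286.
The prior-weighted likelihoods are 1/5 · 0.11429 = 0.022857, 1/5 · 0 = 0, 1/5 · 0.040909 = 0.0081818, 1/5 · 0 = 0, 1/5 · 0.089286 = 0.017857; these sum to 0.048896.
The posterior is then P(bowl A | data) = 0.46746, P(bowl B | data) = 0, P(bowl C | data) = 0.16733, P(bowl D | data) = 0, P(bowl E | data) = 0.36521.
The predictive probability is P(yellow next | data) = (3/4)(0.46746) + (8/9)(0.16733) + (4/5)(0.36521) = 0.7915.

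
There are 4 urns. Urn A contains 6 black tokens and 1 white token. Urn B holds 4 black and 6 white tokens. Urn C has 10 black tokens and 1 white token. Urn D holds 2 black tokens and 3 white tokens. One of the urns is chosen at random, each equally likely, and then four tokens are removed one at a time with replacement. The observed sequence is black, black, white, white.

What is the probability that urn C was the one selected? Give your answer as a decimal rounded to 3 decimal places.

0.050

Compute the likelihood of the observed sequence for each case: P(data | urn A) = (6/7)(6/7)(1/7)(1/7) = 0.014994; P(data | urn B) = (4/10)(4/10)(6/10)(6/10) = 0.0576; P(data | urn C) = (10/11)(10/11)(1/11)(1/11) = 0.0068301; P(data | urn D) = (2/5)(2/5)(3/5)(3/5) = 0.0576.
Weighting by the prior gives 1/4 · 0.014994 = 0.0037484, 1/4 · 0.0576 = 0.0144, 1/4 · 0.0068301 = 0.0017075, 1/4 · 0.0576 = 0.0144; with total 0.034256.
So P(urn C | data) = (0.0017075) / (0.034256) = 0.049846.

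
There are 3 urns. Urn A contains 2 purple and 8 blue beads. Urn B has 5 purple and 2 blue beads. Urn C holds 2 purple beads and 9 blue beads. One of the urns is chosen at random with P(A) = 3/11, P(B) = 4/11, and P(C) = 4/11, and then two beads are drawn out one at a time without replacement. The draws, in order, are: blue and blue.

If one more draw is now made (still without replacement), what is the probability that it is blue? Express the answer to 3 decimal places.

0.735

Compute the likelihood of the observed sequence for each case: P(data | urn A) = (8/10)(7/9) = 28/45; P(data | urn B) = (2/7)(1/6) = 1/21; P(data | urn C) = (9/11)(8/10) = 36/55.
Weighting by the prior gives 3/11 · 28/45 = 28/165, 4/11 · 1/21 = 4/231, 4/11 · 36/55 = 144/605; summing to 360/847.
The posterior is then P(urn A | data) = 0.39926, P(urn B | data) = 0.040741, P(urn C | data) = 0.56.
Averaging over the posterior, P(blue next | data) = (3/4)(0.39926) + (0)(0.040741) + (7/9)(0.56) = 0.735.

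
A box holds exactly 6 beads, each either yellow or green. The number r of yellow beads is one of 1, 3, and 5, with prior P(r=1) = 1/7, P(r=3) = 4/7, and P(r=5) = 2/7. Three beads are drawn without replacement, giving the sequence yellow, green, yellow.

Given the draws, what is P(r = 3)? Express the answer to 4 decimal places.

0.6429

Compute the likelihood of the observed sequence for each case: P(data | r = 1) = (1/6)(5/5)(0/4) = 0; P(data | r = 3) = (3/6)(3/5)(2/4) = 3/20; P(data | r = 5) = (5/6)(1/5)(4/4) = 1/6.
Multiplying each by its prior: 1/7 · 0 = 0, 4/7 · 3/20 = 3/35, 2/7 · 1/6 = 1/21; summing to 2/15.
By Bayes' rule, P(r = 3 | data) = (3/35) / (2/15) = 9/14.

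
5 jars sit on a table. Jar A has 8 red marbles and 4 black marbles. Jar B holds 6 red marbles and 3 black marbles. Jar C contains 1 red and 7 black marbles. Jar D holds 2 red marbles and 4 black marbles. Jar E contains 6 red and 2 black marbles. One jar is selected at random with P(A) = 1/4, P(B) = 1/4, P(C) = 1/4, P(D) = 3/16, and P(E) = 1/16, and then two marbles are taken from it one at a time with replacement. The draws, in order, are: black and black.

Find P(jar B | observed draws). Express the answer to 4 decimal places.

The likelihood of the observed sequence under each hypothesis: P(data | jar A) = (4/12)(4/12) = 0.11111; P(data | jar B) = (3/9)(3/9) = 0.11111; P(data | jar C) = (7/8)(7/8) = 0.76562; P(data | jar D) = (4/6)(4/6) = 0.44444; P(data | jar E) = (2/8)(2/8) = 0.0625.
The prior-weighted likelihoods are 1/4 · 0.11111 = 0.027778, 1/4 · 0.11111 = 0.027778, 1/4 · 0.76562 = 0.19141, 3/16 · 0.44444 = 0.083333, 1/16 · 0.0625 = 0.0039062; with total 0.3342.
Hence P(jar B | data) = (0.027778) / (0.3342) = 0.083117.

0.0831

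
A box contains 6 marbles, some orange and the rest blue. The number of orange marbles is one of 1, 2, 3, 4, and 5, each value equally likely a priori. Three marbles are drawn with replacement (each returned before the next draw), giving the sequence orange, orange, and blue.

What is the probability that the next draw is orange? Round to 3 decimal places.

0.589

Under each hypothesis, the probability of the observed sequence is: P(data | r = 1) = (1/6)(1/6)(5/6) = 5/216; P(data | r = 2) = (2/6)(2/6)(4/6) = 2/27; P(data | r = 3) = (3/6)(3/6)(3/6) = 1/8; P(data | r = 4) = (4/6)(4/6)(2/6) = 4/27; P(data | r = 5) = (5/6)(5/6)(1/6) = 25/216.
Weighting by the prior gives 1/5 · 5/216 = 1/216, 1/5 · 2/27 = 2/135, 1/5 · 1/8 = 1/40, 1/5 · 4/27 = 4/135, 1/5 · 25/216 = 5/216; summing to 7/72.
Dividing through by the total gives posterior P(r = 1 | data) = 1/21, P(r = 2 | data) = 16/105, P(r = 3 | data) = 9/35, P(r = 4 | data) = 32/105, P(r = 5 | data) = 5/21.
The predictive probability is P(orange next | data) = (1/6)(1/21) + (1/3)(16/105) + (1/2)(9/35) + (2/3)(32/105) + (5/6)(5/21) = 53/90.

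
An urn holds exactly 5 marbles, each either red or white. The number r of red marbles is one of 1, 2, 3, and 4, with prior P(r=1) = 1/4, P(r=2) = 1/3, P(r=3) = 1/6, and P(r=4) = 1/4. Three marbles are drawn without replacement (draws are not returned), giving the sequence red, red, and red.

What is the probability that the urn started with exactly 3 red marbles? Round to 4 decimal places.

Compute the likelihood of the observed sequence for each case: P(data | r = 1) = (1/5)(0/4) = 0; P(data | r = 2) = (2/5)(1/4)(0/3) = 0; P(data | r = 3) = (3/5)(2/4)(1/3) = 1/10; P(data | r = 4) = (4/5)(3/4)(2/3) = 2/5.
Weighting by the prior gives 1/4 · 0 = 0, 1/3 · 0 = 0, 1/6 · 1/10 = 1/60, 1/4 · 2/5 = 1/10; these sum to 7/60.
Hence P(r = 3 | data) = (1/60) / (7/60) = 1/7.

0.1429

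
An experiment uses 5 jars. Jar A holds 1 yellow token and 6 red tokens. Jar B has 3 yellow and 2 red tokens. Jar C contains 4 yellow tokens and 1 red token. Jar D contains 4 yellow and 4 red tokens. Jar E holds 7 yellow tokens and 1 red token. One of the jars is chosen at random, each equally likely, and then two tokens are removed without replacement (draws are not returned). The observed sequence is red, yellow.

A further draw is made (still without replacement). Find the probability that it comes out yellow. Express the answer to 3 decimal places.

0.634

Under each hypothesis, the probability of the observed sequence is: P(data | jar A) = (6/7)(1/6) = 1/7; P(data | jar B) = (2/5)(3/4) = 3/10; P(data | jar C) = (1/5)(4/4) = 1/5; P(data | jar D) = (4/8)(4/7) = 2/7; P(data | jar E) = (1/8)(7/7) = 1/8.
Weighting by the prior gives 1/5 · 1/7 = 1/35, 1/5 · 3/10 = 3/50, 1/5 · 1/5 = 1/25, 1/5 · 2/7 = 2/35, 1/5 · 1/8 = 1/40; these sum to 59/280.
The posterior is then P(jar A | data) = 8/59, P(jar B | data) = 84/295, P(jar C | data) = 56/295, P(jar D | data) = 16/59, P(jar E | data) = 7/59.
The predictive probability is P(yellow next | data) = (0)(8/59) + (2/3)(84/295) + (1)(56/295) + (1/2)(16/59) + (1)(7/59) = 187/295.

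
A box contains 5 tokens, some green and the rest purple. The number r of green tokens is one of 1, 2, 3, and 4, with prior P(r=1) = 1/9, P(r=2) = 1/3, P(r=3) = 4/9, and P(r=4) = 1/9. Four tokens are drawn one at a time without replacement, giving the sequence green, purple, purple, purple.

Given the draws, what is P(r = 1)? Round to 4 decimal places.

0.4000

Under each hypothesis, the probability of the observed sequence is: P(data | r = 1) = (1/5)(4/4)(3/3)(2/2) = 1/5; P(data | r = 2) = (2/5)(3/4)(2/3)(1/2) = 1/10; P(data | r = 3) = (3/5)(2/4)(1/3)(0/2) = 0; P(data | r = 4) = (4/5)(1/4)(0/3) = 0.
Weighting by the prior gives 1/9 · 1/5 = 1/45, 1/3 · 1/10 = 1/30, 4/9 · 0 = 0, 1/9 · 0 = 0; with total 1/18.
Therefore the posterior P(r = 1 | data) = (1/45) / (1/18) = 2/5.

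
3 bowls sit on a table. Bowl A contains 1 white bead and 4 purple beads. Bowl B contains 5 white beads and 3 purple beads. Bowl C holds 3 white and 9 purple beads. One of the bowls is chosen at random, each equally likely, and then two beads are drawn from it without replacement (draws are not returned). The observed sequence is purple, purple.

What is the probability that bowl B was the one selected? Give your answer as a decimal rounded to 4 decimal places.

0.0855

For each hypothesis, P(data | H) works out to: P(data | bowl A) = (4/5)(3/4) = 0.6; P(data | bowl B) = (3/8)(2/7) = 0.10714; P(data | bowl C) = (9/12)(8/11) = 0.54545.
Weighting by the prior gives 1/3 · 0.6 = 0.2, 1/3 · 0.10714 = 0.035714, 1/3 · 0.54545 = 0.18182; summing to 0.41753.
By Bayes' rule, P(bowl B | data) = (0.035714) / (0.41753) = 0.085537.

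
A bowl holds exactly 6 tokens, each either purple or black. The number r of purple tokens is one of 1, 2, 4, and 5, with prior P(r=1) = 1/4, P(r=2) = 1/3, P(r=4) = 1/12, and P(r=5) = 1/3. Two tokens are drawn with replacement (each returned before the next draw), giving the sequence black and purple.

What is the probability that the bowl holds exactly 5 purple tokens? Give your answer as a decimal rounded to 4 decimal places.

For each hypothesis, P(data | H) works out to: P(data | r = 1) = (5/6)(1/6) = 5/36; P(data | r = 2) = (4/6)(2/6) = 2/9; P(data | r = 4) = (2/6)(4/6) = 2/9; P(data | r = 5) = (1/6)(5/6) = 5/36.
Multiplying each by its prior: 1/4 · 5/36 = 5/144, 1/3 · 2/9 = 2/27, 1/12 · 2/9 = 1/54, 1/3 · 5/36 = 5/108; summing to 25/144.
By Bayes' rule, P(r = 5 | data) = (5/108) / (25/144) = 4/15.

0.2667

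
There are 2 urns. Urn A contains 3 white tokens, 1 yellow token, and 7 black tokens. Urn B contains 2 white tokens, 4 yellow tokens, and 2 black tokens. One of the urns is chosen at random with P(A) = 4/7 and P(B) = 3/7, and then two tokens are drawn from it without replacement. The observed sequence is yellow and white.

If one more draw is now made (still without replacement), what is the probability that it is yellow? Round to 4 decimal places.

0.3986

For each hypothesis, P(data | H) works out to: P(data | urn A) = (1/11)(3/10) = 0.027273; P(data | urn B) = (4/8)(2/7) = 0.14286.
The prior-weighted likelihoods are 4/7 · 0.027273 = 0.015584, 3/7 · 0.14286 = 0.061224; with total 0.076809.
Normalising, the posterior is P(urn A | data) = 0.2029, P(urn B | data) = 0.7971.
So P(yellow next | data) = Σ P(yellow next | H) P(H | data) = (0)(0.2029) + (1/2)(0.7971) = 0.39855.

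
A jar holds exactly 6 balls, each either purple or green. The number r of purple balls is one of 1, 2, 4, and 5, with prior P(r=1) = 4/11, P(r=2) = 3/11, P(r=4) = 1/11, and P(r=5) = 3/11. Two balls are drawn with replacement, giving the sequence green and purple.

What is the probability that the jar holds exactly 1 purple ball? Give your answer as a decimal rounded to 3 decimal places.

For each hypothesis, P(data | H) works out to: P(data | r = 1) = (5/6)(1/6) = 5/36; P(data | r = 2) = (4/6)(2/6) = 2/9; P(data | r = 4) = (2/6)(4/6) = 2/9; P(data | r = 5) = (1/6)(5/6) = 5/36.
The prior-weighted likelihoods are 4/11 · 5/36 = 5/99, 3/11 · 2/9 = 2/33, 1/11 · 2/9 = 2/99, 3/11 · 5/36 = 5/132; these sum to 67/396.
Therefore the posterior P(r = 1 | data) = (5/99) / (67/396) = 20/67.

0.299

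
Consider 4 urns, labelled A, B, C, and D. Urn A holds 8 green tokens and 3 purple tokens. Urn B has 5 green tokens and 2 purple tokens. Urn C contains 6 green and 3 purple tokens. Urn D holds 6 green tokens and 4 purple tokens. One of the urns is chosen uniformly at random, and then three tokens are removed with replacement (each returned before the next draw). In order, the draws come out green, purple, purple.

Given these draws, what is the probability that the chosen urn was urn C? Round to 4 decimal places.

0.2622

Compute the likelihood of the observed sequence for each case: P(data | urn A) = (8/11)(3/11)(3/11) = 0.054095; P(data | urn B) = (5/7)(2/7)(2/7) = 0.058309; P(data | urn C) = (6/9)(3/9)(3/9) = 0.074074; P(data | urn D) = (6/10)(4/10)(4/10) = 0.096.
Weighting by the prior gives 1/4 · 0.054095 = 0.013524, 1/4 · 0.058309 = 0.014577, 1/4 · 0.074074 = 0.018519, 1/4 · 0.096 = 0.024; with total 0.070619.
By Bayes' rule, P(urn C | data) = (0.018519) / (0.070619) = 0.26223.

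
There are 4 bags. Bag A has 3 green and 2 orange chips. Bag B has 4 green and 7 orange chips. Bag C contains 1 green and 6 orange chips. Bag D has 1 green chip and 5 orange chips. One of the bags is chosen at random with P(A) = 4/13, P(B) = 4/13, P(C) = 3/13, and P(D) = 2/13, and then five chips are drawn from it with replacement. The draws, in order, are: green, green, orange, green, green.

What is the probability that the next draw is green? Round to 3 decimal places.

For each hypothesis, P(data | H) works out to: P(data | bag A) = (3/5)(3/5)(2/5)(3/5)(3/5) = 0.05184; P(data | bag B) = (4/11)(4/11)(7/11)(4/11)(4/11) = 0.011127; P(data | bag C) = (1/7)(1/7)(6/7)(1/7)(1/7) = 0.00035699; P(data | bag D) = (1/6)(1/6)(5/6)(1/6)(1/6) = 0.000643.
Weighting by the prior gives 4/13 · 0.05184 = 0.015951, 4/13 · 0.011127 = 0.0034237, 3/13 · 0.00035699 = 8.2383e-05, 2/13 · 0.000643 = 9.8924e-05; summing to 0.019556.
Normalising, the posterior is P(bag A | data) = 0.81566, P(bag B | data) = 0.17507, P(bag C | data) = 0.0042127, P(bag D | data) = 0.0050586.
Averaging over the posterior, P(green next | data) = (3/5)(0.81566) + (4/11)(0.17507) + (1/7)(0.0042127) + (1/6)(0.0050586) = 0.5545.

0.555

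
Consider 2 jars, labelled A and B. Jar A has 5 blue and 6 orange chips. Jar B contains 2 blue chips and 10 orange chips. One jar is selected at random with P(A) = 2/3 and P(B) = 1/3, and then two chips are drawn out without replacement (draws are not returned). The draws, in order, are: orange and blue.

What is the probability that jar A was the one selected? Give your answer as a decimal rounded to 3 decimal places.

0.783

Compute the likelihood of the observed sequence for each case: P(data | jar A) = (6/11)(5/10) = 3/11; P(data | jar B) = (10/12)(2/11) = 5/33.
Weighting by the prior gives 2/3 · 3/11 = 2/11, 1/3 · 5/33 = 5/99; summing to 23/99.
So P(jar A | data) = (2/11) / (23/99) = 18/23.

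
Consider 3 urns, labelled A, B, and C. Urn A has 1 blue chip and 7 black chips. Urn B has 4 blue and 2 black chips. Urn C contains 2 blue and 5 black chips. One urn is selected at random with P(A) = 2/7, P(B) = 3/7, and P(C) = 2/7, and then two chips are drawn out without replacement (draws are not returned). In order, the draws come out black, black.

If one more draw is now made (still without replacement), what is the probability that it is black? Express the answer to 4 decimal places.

The likelihood of the observed sequence under each hypothesis: P(data | urn A) = (7/8)(6/7) = 0.75; P(data | urn B) = (2/6)(1/5) = 0.066667; P(data | urn C) = (5/7)(4/6) = 0.47619.
Multiplying each by its prior: 2/7 · 0.75 = 0.21429, 3/7 · 0.066667 = 0.028571, 2/7 · 0.47619 = 0.13605; these sum to 0.37891.
Dividing through by the total gives posterior P(urn A | data) = 0.56553, P(urn B | data) = 0.075404, P(urn C | data) = 0.35907.
So P(black next | data) = Σ P(black next | H) P(H | data) = (5/6)(0.56553) + (0)(0.075404) + (3/5)(0.35907) = 0.68671.

0.6867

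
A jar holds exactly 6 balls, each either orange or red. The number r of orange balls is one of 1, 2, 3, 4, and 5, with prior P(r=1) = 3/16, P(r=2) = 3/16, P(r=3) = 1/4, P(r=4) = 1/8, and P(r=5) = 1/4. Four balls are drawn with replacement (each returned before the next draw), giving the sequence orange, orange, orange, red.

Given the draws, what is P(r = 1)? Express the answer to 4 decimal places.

0.0126

For each hypothesis, P(data | H) works out to: P(data | r = 1) = (1/6)(1/6)(1/6)(5/6) = 0.003858; P(data | r = 2) = (2/6)(2/6)(2/6)(4/6) = 0.024691; P(data | r = 3) = (3/6)(3/6)(3/6)(3/6) = 0.0625; P(data | r = 4) = (4/6)(4/6)(4/6)(2/6) = 0.098765; P(data | r = 5) = (5/6)(5/6)(5/6)(1/6) = 0.096451.
Weighting by the prior gives 3/16 · 0.003858 = 0.00072338, 3/16 · 0.024691 = 0.0046296, 1/4 · 0.0625 = 0.015625, 1/8 · 0.098765 = 0.012346, 1/4 · 0.096451 = 0.024113; these sum to 0.057436.
By Bayes' rule, P(r = 1 | data) = (0.00072338) / (0.057436) = 0.012594.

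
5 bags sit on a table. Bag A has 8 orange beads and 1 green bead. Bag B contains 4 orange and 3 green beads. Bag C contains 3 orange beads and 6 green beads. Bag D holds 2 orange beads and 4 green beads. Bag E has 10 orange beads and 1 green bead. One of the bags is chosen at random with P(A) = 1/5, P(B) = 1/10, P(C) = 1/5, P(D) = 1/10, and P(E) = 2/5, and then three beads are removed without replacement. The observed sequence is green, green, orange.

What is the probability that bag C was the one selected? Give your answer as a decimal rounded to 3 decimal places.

0.532

Under each hypothesis, the probability of the observed sequence is: P(data | bag A) = (1/9)(0/8) = 0; P(data | bag B) = (3/7)(2/6)(4/5) = 4/35; P(data | bag C) = (6/9)(5/8)(3/7) = 5/28; P(data | bag D) = (4/6)(3/5)(2/4) = 1/5; P(data | bag E) = (1/11)(0/10) = 0.
Weighting by the prior gives 1/5 · 0 = 0, 1/10 · 4/35 = 2/175, 1/5 · 5/28 = 1/28, 1/10 · 1/5 = 1/50, 2/5 · 0 = 0; summing to 47/700.
So P(bag C | data) = (1/28) / (47/700) = 25/47.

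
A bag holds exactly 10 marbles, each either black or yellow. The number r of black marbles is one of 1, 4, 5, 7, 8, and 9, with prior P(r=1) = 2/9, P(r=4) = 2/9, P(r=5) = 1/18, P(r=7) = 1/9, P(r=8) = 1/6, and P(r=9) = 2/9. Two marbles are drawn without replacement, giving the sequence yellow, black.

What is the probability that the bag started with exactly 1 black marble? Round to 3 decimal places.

0.127

For each hypothesis, P(data | H) works out to: P(data | r = 1) = (9/10)(1/9) = 0.1; P(data | r = 4) = (6/10)(4/9) = 0.26667; P(data | r = 5) = (5/10)(5/9) = 0.27778; P(data | r = 7) = (3/10)(7/9) = 0.23333; P(data | r = 8) = (2/10)(8/9) = 0.17778; P(data | r = 9) = (1/10)(9/9) = 0.1.
The prior-weighted likelihoods are 2/9 · 0.1 = 0.022222, 2/9 · 0.26667 = 0.059259, 1/18 · 0.27778 = 0.015432, 1/9 · 0.23333 = 0.025926, 1/6 · 0.17778 = 0.02963, 2/9 · 0.1 = 0.022222; these sum to 0.17469.
By Bayes' rule, P(r = 1 | data) = (0.022222) / (0.17469) = 0.12721.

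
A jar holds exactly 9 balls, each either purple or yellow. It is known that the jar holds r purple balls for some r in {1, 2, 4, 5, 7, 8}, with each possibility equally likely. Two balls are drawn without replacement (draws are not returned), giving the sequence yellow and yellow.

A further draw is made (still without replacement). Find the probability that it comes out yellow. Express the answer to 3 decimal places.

Compute the likelihood of the observed sequence for each case: P(data | r = 1) = (8/9)(7/8) = 7/9; P(data | r = 2) = (7/9)(6/8) = 7/12; P(data | r = 4) = (5/9)(4/8) = 5/18; P(data | r = 5) = (4/9)(3/8) = 1/6; P(data | r = 7) = (2/9)(1/8) = 1/36; P(data | r = 8) = (1/9)(0/8) = 0.
Multiplying each by its prior: 1/6 · 7/9 = 7/54, 1/6 · 7/12 = 7/72, 1/6 · 5/18 = 5/108, 1/6 · 1/6 = 1/36, 1/6 · 1/36 = 1/216, 1/6 · 0 = 0; with total 11/36.
The posterior is then P(r = 1 | data) = 14/33, P(r = 2 | data) = 7/22, P(r = 4 | data) = 5/33, P(r = 5 | data) = 1/11, P(r = 7 | data) = 1/66, P(r = 8 | data) = 0.
The predictive probability is P(yellow next | data) = (6/7)(14/33) + (5/7)(7/22) + (3/7)(5/33) + (2/7)(1/11) + (0)(1/66) = 15/22.

0.682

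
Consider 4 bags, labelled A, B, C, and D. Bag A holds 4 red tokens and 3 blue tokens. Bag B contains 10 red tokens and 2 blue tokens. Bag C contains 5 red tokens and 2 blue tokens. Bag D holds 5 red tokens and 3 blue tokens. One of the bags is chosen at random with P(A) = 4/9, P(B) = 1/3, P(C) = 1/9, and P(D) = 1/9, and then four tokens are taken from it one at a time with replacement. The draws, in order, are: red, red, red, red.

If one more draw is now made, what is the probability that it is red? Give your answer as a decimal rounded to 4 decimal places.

0.7570

For each hypothesis, P(data | H) works out to: P(data | bag A) = (4/7)(4/7)(4/7)(4/7) = 0.10662; P(data | bag B) = (10/12)(10/12)(10/12)(10/12) = 0.48225; P(data | bag C) = (5/7)(5/7)(5/7)(5/7) = 0.26031; P(data | bag D) = (5/8)(5/8)(5/8)(5/8) = 0.15259.
The prior-weighted likelihoods are 4/9 · 0.10662 = 0.047388, 1/3 · 0.48225 = 0.16075, 1/9 · 0.26031 = 0.028923, 1/9 · 0.15259 = 0.016954; these sum to 0.25402.
Normalising, the posterior is P(bag A | data) = 0.18655, P(bag B | data) = 0.63284, P(bag C | data) = 0.11386, P(bag D | data) = 0.066745.
Averaging over the posterior, P(red next | data) = (4/7)(0.18655) + (5/6)(0.63284) + (5/7)(0.11386) + (5/8)(0.066745) = 0.75701.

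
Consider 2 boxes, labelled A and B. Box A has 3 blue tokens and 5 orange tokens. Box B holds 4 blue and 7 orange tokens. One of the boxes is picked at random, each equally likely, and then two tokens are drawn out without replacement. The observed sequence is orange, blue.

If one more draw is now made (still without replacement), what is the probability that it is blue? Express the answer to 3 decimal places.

For each hypothesis, P(data | H) works out to: P(data | box A) = (5/8)(3/7) = 0.26786; P(data | box B) = (7/11)(4/10) = 0.25455.
Multiplying each by its prior: 1/2 · 0.26786 = 0.13393, 1/2 · 0.25455 = 0.12727; with total 0.2612.
Normalising, the posterior is P(box A | data) = 0.51274, P(box B | data) = 0.48726.
The predictive probability is P(blue next | data) = (1/3)(0.51274) + (1/3)(0.48726) = 0.33333.

0.333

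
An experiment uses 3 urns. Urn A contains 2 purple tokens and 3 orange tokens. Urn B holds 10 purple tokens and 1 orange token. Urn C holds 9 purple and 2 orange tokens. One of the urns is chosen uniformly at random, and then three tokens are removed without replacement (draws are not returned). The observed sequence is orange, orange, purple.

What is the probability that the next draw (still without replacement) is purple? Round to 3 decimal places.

0.542

The likelihood of the observed sequence under each hypothesis: P(data | urn A) = (3/5)(2/4)(2/3) = 1/5; P(data | urn B) = (1/11)(0/10) = 0; P(data | urn C) = (2/11)(1/10)(9/9) = 1/55.
The prior-weighted likelihoods are 1/3 · 1/5 = 1/15, 1/3 · 0 = 0, 1/3 · 1/55 = 1/165; with total 4/55.
Normalising, the posterior is P(urn A | data) = 11/12, P(urn B | data) = 0, P(urn C | data) = 1/12.
So P(purple next | data) = Σ P(purple next | H) P(H | data) = (1/2)(11/12) + (1)(1/12) = 13/24.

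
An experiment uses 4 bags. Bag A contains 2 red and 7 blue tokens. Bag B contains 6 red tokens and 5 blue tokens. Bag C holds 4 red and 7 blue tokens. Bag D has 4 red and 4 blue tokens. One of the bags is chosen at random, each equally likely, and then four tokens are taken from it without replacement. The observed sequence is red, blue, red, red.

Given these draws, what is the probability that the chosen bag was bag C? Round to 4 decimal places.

Compute the likelihood of the observed sequence for each case: P(data | bag A) = (2/9)(7/8)(1/7)(0/6) = 0; P(data | bag B) = (6/11)(5/10)(5/9)(4/8) = 0.075758; P(data | bag C) = (4/11)(7/10)(3/9)(2/8) = 0.021212; P(data | bag D) = (4/8)(4/7)(3/6)(2/5) = 0.057143.
Multiplying each by its prior: 1/4 · 0 = 0, 1/4 · 0.075758 = 0.018939, 1/4 · 0.021212 = 0.005303, 1/4 · 0.057143 = 0.014286; summing to 0.038528.
So P(bag C | data) = (0.005303) / (0.038528) = 0.13764.

0.1376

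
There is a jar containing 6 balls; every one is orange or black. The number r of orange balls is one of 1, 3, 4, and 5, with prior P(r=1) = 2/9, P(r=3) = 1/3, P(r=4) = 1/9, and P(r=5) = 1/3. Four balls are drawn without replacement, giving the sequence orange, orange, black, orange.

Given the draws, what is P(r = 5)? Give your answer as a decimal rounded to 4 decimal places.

For each hypothesis, P(data | H) works out to: P(data | r = 1) = (1/6)(0/5) = 0; P(data | r = 3) = (3/6)(2/5)(3/4)(1/3) = 1/20; P(data | r = 4) = (4/6)(3/5)(2/4)(2/3) = 2/15; P(data | r = 5) = (5/6)(4/5)(1/4)(3/3) = 1/6.
The prior-weighted likelihoods are 2/9 · 0 = 0, 1/3 · 1/20 = 1/60, 1/9 · 2/15 = 2/135, 1/3 · 1/6 = 1/18; these sum to 47/540.
So P(r = 5 | data) = (1/18) / (47/540) = 30/47.

0.6383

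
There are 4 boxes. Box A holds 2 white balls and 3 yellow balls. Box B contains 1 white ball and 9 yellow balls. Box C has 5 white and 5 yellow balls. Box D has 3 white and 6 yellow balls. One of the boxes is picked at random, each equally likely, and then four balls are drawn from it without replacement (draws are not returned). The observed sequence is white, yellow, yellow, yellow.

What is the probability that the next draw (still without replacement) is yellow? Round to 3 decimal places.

Compute the likelihood of the observed sequence for each case: P(data | box A) = (2/5)(3/4)(2/3)(1/2) = 1/10; P(data | box B) = (1/10)(9/9)(8/8)(7/7) = 1/10; P(data | box C) = (5/10)(5/9)(4/8)(3/7) = 5/84; P(data | box D) = (3/9)(6/8)(5/7)(4/6) = 5/42.
Weighting by the prior gives 1/4 · 1/10 = 1/40, 1/4 · 1/10 = 1/40, 1/4 · 5/84 = 5/336, 1/4 · 5/42 = 5/168; with total 53/560.
Dividing through by the total gives posterior P(box A | data) = 14/53, P(box B | data) = 14/53, P(box C | data) = 25/159, P(box D | data) = 50/159.
The predictive probability is P(yellow next | data) = (0)(14/53) + (1)(14/53) + (1/3)(25/159) + (3/5)(50/159) = 241/477.

0.505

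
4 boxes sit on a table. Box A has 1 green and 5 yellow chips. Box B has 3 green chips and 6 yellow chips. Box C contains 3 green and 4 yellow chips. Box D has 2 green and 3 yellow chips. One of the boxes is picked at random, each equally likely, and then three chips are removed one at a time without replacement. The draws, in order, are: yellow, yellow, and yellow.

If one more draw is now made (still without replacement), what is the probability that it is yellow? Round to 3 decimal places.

0.505

The likelihood of the observed sequence under each hypothesis: P(data | box A) = (5/6)(4/5)(3/4) = 1/2; P(data | box B) = (6/9)(5/8)(4/7) = 5/21; P(data | box C) = (4/7)(3/6)(2/5) = 4/35; P(data | box D) = (3/5)(2/4)(1/3) = 1/10.
Weighting by the prior gives 1/4 · 1/2 = 1/8, 1/4 · 5/21 = 5/84, 1/4 · 4/35 = 1/35, 1/4 · 1/10 = 1/40; summing to 5/21.
Dividing through by the total gives posterior P(box A | data) = 21/40, P(box B | data) = 1/4, P(box C | data) = 3/25, P(box D | data) = 21/200.
Averaging over the posterior, P(yellow next | data) = (2/3)(21/40) + (1/2)(1/4) + (1/4)(3/25) + (0)(21/200) = 101/200.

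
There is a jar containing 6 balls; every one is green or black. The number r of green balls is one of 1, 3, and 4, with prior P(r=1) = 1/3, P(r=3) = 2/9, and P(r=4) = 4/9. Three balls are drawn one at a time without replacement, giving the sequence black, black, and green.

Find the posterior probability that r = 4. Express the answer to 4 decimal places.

0.2500

Under each hypothesis, the probability of the observed sequence is: P(data | r = 1) = (5/6)(4/5)(1/4) = 1/6; P(data | r = 3) = (3/6)(2/5)(3/4) = 3/20; P(data | r = 4) = (2/6)(1/5)(4/4) = 1/15.
Multiplying each by its prior: 1/3 · 1/6 = 1/18, 2/9 · 3/20 = 1/30, 4/9 · 1/15 = 4/135; summing to 16/135.
Therefore the posterior P(r = 4 | data) = (4/135) / (16/135) = 1/4.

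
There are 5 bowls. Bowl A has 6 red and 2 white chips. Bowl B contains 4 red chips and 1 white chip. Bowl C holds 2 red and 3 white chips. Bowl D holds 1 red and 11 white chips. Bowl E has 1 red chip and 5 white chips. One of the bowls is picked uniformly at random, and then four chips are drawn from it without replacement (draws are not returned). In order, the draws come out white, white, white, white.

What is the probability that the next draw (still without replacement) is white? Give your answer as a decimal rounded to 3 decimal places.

For each hypothesis, P(data | H) works out to: P(data | bowl A) = (2/8)(1/7)(0/6) = 0; P(data | bowl B) = (1/5)(0/4) = 0; P(data | bowl C) = (3/5)(2/4)(1/3)(0/2) = 0; P(data | bowl D) = (11/12)(10/11)(9/10)(8/9) = 2/3; P(data | bowl E) = (5/6)(4/5)(3/4)(2/3) = 1/3.
The prior-weighted likelihoods are 1/5 · 0 = 0, 1/5 · 0 = 0, 1/5 · 0 = 0, 1/5 · 2/3 = 2/15, 1/5 · 1/3 = 1/15; summing to 1/5.
Dividing through by the total gives posterior P(bowl A | data) = 0, P(bowl B | data) = 0, P(bowl C | data) = 0, P(bowl D | data) = 2/3, P(bowl E | data) = 1/3.
The predictive probability is P(white next | data) = (7/8)(2/3) + (1/2)(1/3) = 3/4.

0.750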